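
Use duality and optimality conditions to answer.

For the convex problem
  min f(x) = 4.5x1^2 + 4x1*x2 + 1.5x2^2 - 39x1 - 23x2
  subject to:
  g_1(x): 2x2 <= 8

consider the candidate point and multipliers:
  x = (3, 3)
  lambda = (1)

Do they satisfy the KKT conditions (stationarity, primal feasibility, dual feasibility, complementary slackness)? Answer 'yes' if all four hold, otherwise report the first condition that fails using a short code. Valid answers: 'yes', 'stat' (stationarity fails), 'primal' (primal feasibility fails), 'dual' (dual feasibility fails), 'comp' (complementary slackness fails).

Gradient of f: grad f(x) = Q x + c = (0, -2)
Constraint values g_i(x) = a_i^T x - b_i:
  g_1((3, 3)) = -2
Stationarity residual: grad f(x) + sum_i lambda_i a_i = (0, 0)
  -> stationarity OK
Primal feasibility (all g_i <= 0): OK
Dual feasibility (all lambda_i >= 0): OK
Complementary slackness (lambda_i * g_i(x) = 0 for all i): FAILS

Verdict: the first failing condition is complementary_slackness -> comp.

comp


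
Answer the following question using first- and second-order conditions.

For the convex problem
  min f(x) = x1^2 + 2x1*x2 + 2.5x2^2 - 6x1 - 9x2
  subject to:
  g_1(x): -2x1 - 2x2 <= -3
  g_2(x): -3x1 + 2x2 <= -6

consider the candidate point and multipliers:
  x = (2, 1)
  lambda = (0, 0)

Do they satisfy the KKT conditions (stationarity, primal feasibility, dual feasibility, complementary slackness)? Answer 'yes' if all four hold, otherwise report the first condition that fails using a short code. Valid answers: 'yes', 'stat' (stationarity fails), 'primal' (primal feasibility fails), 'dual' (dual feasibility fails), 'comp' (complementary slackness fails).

Gradient of f: grad f(x) = Q x + c = (0, 0)
Constraint values g_i(x) = a_i^T x - b_i:
  g_1((2, 1)) = -3
  g_2((2, 1)) = 2
Stationarity residual: grad f(x) + sum_i lambda_i a_i = (0, 0)
  -> stationarity OK
Primal feasibility (all g_i <= 0): FAILS
Dual feasibility (all lambda_i >= 0): OK
Complementary slackness (lambda_i * g_i(x) = 0 for all i): OK

Verdict: the first failing condition is primal_feasibility -> primal.

primal


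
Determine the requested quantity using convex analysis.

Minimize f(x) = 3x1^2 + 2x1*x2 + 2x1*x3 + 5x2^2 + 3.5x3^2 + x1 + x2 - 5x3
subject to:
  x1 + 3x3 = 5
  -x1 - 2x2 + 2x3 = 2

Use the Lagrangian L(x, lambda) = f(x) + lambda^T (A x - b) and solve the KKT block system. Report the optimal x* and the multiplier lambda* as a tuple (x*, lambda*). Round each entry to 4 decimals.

Form the Lagrangian:
  L(x, lambda) = (1/2) x^T Q x + c^T x + lambda^T (A x - b)
Stationarity (grad_x L = 0): Q x + c + A^T lambda = 0.
Primal feasibility: A x = b.

This gives the KKT block system:
  [ Q   A^T ] [ x     ]   [-c ]
  [ A    0  ] [ lambda ] = [ b ]

Solving the linear system:
  x*      = (0.3252, 0.3957, 1.5583)
  lambda* = (-4.0552, 2.8037)
  f(x*)   = 3.7991

x* = (0.3252, 0.3957, 1.5583), lambda* = (-4.0552, 2.8037)


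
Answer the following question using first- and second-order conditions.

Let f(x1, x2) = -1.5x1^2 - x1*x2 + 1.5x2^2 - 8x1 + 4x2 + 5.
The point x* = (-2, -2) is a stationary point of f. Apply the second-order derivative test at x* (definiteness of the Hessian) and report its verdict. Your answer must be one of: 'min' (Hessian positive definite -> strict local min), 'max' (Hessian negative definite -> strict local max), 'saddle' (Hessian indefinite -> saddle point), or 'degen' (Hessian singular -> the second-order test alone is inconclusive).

Compute the Hessian H = grad^2 f:
  H = [[-3, -1], [-1, 3]]
Verify stationarity: grad f(x*) = H x* + g = (0, 0).
Eigenvalues of H: -3.1623, 3.1623.
Eigenvalues have mixed signs, so H is indefinite -> x* is a saddle point.

saddle


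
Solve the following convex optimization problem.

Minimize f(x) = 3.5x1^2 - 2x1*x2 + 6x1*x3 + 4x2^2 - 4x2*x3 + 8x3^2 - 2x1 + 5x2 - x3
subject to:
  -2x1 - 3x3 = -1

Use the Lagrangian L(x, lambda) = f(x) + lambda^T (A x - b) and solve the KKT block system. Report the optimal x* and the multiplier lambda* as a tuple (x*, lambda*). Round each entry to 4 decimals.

Form the Lagrangian:
  L(x, lambda) = (1/2) x^T Q x + c^T x + lambda^T (A x - b)
Stationarity (grad_x L = 0): Q x + c + A^T lambda = 0.
Primal feasibility: A x = b.

This gives the KKT block system:
  [ Q   A^T ] [ x     ]   [-c ]
  [ A    0  ] [ lambda ] = [ b ]

Solving the linear system:
  x*      = (0.5275, -0.5023, -0.0183)
  lambda* = (1.2936)
  f(x*)   = -1.1273

x* = (0.5275, -0.5023, -0.0183), lambda* = (1.2936)


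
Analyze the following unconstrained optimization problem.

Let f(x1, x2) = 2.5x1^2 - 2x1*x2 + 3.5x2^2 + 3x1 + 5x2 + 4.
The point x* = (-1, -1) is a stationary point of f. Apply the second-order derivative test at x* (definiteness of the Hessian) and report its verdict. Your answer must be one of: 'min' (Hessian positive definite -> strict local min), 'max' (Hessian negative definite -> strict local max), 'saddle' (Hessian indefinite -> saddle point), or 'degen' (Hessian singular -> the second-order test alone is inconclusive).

Compute the Hessian H = grad^2 f:
  H = [[5, -2], [-2, 7]]
Verify stationarity: grad f(x*) = H x* + g = (0, 0).
Eigenvalues of H: 3.7639, 8.2361.
Both eigenvalues > 0, so H is positive definite -> x* is a strict local min.

min


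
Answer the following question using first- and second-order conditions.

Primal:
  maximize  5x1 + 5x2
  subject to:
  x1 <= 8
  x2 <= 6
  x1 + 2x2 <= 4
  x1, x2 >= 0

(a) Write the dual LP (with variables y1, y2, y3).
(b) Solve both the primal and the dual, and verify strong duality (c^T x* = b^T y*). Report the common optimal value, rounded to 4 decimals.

The standard primal-dual pair for 'max c^T x s.t. A x <= b, x >= 0' is:
  Dual:  min b^T y  s.t.  A^T y >= c,  y >= 0.

So the dual LP is:
  minimize  8y1 + 6y2 + 4y3
  subject to:
    y1 + y3 >= 5
    y2 + 2y3 >= 5
    y1, y2, y3 >= 0

Solving the primal: x* = (4, 0).
  primal value c^T x* = 20.
Solving the dual: y* = (0, 0, 5).
  dual value b^T y* = 20.
Strong duality: c^T x* = b^T y*. Confirmed.

20


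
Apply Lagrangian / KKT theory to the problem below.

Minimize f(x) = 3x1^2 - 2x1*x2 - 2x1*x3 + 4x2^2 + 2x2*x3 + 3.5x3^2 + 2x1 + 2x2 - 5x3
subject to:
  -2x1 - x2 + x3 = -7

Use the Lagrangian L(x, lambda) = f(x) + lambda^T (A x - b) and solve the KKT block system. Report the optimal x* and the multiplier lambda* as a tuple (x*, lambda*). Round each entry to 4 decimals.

Form the Lagrangian:
  L(x, lambda) = (1/2) x^T Q x + c^T x + lambda^T (A x - b)
Stationarity (grad_x L = 0): Q x + c + A^T lambda = 0.
Primal feasibility: A x = b.

This gives the KKT block system:
  [ Q   A^T ] [ x     ]   [-c ]
  [ A    0  ] [ lambda ] = [ b ]

Solving the linear system:
  x*      = (2.7651, 1.4362, -0.0336)
  lambda* = (7.8926)
  f(x*)   = 31.9094

x* = (2.7651, 1.4362, -0.0336), lambda* = (7.8926)


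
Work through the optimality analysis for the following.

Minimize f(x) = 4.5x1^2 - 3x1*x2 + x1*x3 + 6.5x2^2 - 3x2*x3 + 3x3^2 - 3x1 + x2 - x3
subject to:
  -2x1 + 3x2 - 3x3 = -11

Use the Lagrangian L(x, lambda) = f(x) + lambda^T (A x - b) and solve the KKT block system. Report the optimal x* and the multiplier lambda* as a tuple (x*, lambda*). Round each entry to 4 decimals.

Form the Lagrangian:
  L(x, lambda) = (1/2) x^T Q x + c^T x + lambda^T (A x - b)
Stationarity (grad_x L = 0): Q x + c + A^T lambda = 0.
Primal feasibility: A x = b.

This gives the KKT block system:
  [ Q   A^T ] [ x     ]   [-c ]
  [ A    0  ] [ lambda ] = [ b ]

Solving the linear system:
  x*      = (1.093, -0.5099, 2.4282)
  lambda* = (5.3972)
  f(x*)   = 26.5761

x* = (1.093, -0.5099, 2.4282), lambda* = (5.3972)


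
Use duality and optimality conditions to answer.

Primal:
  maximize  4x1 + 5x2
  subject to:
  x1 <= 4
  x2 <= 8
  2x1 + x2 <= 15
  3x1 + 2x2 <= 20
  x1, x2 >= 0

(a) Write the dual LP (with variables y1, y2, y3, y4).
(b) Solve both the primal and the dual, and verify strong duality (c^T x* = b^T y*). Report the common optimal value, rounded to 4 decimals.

The standard primal-dual pair for 'max c^T x s.t. A x <= b, x >= 0' is:
  Dual:  min b^T y  s.t.  A^T y >= c,  y >= 0.

So the dual LP is:
  minimize  4y1 + 8y2 + 15y3 + 20y4
  subject to:
    y1 + 2y3 + 3y4 >= 4
    y2 + y3 + 2y4 >= 5
    y1, y2, y3, y4 >= 0

Solving the primal: x* = (1.3333, 8).
  primal value c^T x* = 45.3333.
Solving the dual: y* = (0, 2.3333, 0, 1.3333).
  dual value b^T y* = 45.3333.
Strong duality: c^T x* = b^T y*. Confirmed.

45.3333


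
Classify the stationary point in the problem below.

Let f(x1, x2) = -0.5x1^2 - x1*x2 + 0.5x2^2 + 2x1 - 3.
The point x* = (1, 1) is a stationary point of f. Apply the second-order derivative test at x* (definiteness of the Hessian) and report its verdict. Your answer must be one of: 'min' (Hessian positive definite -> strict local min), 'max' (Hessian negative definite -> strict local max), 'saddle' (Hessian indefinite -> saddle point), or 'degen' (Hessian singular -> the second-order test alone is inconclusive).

Compute the Hessian H = grad^2 f:
  H = [[-1, -1], [-1, 1]]
Verify stationarity: grad f(x*) = H x* + g = (0, 0).
Eigenvalues of H: -1.4142, 1.4142.
Eigenvalues have mixed signs, so H is indefinite -> x* is a saddle point.

saddle


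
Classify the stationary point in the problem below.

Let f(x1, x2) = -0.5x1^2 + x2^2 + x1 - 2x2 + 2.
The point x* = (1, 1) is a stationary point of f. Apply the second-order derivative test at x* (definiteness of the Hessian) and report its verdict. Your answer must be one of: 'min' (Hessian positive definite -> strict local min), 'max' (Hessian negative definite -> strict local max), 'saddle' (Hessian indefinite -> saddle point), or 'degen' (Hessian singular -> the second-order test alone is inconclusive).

Compute the Hessian H = grad^2 f:
  H = [[-1, 0], [0, 2]]
Verify stationarity: grad f(x*) = H x* + g = (0, 0).
Eigenvalues of H: -1, 2.
Eigenvalues have mixed signs, so H is indefinite -> x* is a saddle point.

saddle


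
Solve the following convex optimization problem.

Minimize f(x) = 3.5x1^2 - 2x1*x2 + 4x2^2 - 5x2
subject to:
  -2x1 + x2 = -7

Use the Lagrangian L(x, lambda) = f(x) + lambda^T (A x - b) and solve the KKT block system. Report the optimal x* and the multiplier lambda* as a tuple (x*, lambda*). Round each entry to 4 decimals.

Form the Lagrangian:
  L(x, lambda) = (1/2) x^T Q x + c^T x + lambda^T (A x - b)
Stationarity (grad_x L = 0): Q x + c + A^T lambda = 0.
Primal feasibility: A x = b.

This gives the KKT block system:
  [ Q   A^T ] [ x     ]   [-c ]
  [ A    0  ] [ lambda ] = [ b ]

Solving the linear system:
  x*      = (3.4839, -0.0323)
  lambda* = (12.2258)
  f(x*)   = 42.871

x* = (3.4839, -0.0323), lambda* = (12.2258)


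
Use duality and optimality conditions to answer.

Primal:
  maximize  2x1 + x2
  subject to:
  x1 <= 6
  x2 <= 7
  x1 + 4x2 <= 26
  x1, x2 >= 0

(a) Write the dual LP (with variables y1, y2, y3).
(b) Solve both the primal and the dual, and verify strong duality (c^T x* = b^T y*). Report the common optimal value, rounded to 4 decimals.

The standard primal-dual pair for 'max c^T x s.t. A x <= b, x >= 0' is:
  Dual:  min b^T y  s.t.  A^T y >= c,  y >= 0.

So the dual LP is:
  minimize  6y1 + 7y2 + 26y3
  subject to:
    y1 + y3 >= 2
    y2 + 4y3 >= 1
    y1, y2, y3 >= 0

Solving the primal: x* = (6, 5).
  primal value c^T x* = 17.
Solving the dual: y* = (1.75, 0, 0.25).
  dual value b^T y* = 17.
Strong duality: c^T x* = b^T y*. Confirmed.

17


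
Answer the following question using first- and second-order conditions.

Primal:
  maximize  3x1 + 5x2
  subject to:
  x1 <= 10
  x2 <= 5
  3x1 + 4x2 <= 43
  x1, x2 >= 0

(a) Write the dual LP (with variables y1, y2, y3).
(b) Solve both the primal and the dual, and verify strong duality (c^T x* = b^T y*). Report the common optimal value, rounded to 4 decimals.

The standard primal-dual pair for 'max c^T x s.t. A x <= b, x >= 0' is:
  Dual:  min b^T y  s.t.  A^T y >= c,  y >= 0.

So the dual LP is:
  minimize  10y1 + 5y2 + 43y3
  subject to:
    y1 + 3y3 >= 3
    y2 + 4y3 >= 5
    y1, y2, y3 >= 0

Solving the primal: x* = (7.6667, 5).
  primal value c^T x* = 48.
Solving the dual: y* = (0, 1, 1).
  dual value b^T y* = 48.
Strong duality: c^T x* = b^T y*. Confirmed.

48


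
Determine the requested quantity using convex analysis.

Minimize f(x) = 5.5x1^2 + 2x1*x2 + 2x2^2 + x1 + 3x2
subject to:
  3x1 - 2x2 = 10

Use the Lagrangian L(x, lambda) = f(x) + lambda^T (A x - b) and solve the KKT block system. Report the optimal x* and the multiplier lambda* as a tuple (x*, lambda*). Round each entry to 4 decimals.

Form the Lagrangian:
  L(x, lambda) = (1/2) x^T Q x + c^T x + lambda^T (A x - b)
Stationarity (grad_x L = 0): Q x + c + A^T lambda = 0.
Primal feasibility: A x = b.

This gives the KKT block system:
  [ Q   A^T ] [ x     ]   [-c ]
  [ A    0  ] [ lambda ] = [ b ]

Solving the linear system:
  x*      = (1.3269, -3.0096)
  lambda* = (-3.1923)
  f(x*)   = 12.1106

x* = (1.3269, -3.0096), lambda* = (-3.1923)


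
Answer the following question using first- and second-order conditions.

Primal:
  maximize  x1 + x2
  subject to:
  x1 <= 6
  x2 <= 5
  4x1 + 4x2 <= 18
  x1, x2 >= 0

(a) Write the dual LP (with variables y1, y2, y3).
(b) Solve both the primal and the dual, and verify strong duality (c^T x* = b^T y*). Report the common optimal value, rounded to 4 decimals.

The standard primal-dual pair for 'max c^T x s.t. A x <= b, x >= 0' is:
  Dual:  min b^T y  s.t.  A^T y >= c,  y >= 0.

So the dual LP is:
  minimize  6y1 + 5y2 + 18y3
  subject to:
    y1 + 4y3 >= 1
    y2 + 4y3 >= 1
    y1, y2, y3 >= 0

Solving the primal: x* = (4.5, 0).
  primal value c^T x* = 4.5.
Solving the dual: y* = (0, 0, 0.25).
  dual value b^T y* = 4.5.
Strong duality: c^T x* = b^T y*. Confirmed.

4.5


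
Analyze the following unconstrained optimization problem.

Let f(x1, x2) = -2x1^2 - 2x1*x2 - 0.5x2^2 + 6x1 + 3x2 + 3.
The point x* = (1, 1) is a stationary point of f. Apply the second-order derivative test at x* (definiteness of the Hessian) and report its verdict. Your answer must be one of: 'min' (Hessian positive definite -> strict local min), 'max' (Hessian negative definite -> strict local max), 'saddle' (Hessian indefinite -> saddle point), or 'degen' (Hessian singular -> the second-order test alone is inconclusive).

Compute the Hessian H = grad^2 f:
  H = [[-4, -2], [-2, -1]]
Verify stationarity: grad f(x*) = H x* + g = (0, 0).
Eigenvalues of H: -5, 0.
H has a zero eigenvalue (singular; negative semidefinite but not definite), so H is neither positive definite, negative definite, nor indefinite. The second-order test alone is inconclusive -> degen.
(Indeed, f is constant along the null direction of H through x*, so x* is not a strict local extremum.)

degen


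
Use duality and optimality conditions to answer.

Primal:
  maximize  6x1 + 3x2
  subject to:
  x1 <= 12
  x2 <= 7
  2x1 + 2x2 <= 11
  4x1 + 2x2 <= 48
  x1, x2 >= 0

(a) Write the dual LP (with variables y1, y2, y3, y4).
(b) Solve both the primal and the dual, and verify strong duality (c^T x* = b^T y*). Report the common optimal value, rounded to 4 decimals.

The standard primal-dual pair for 'max c^T x s.t. A x <= b, x >= 0' is:
  Dual:  min b^T y  s.t.  A^T y >= c,  y >= 0.

So the dual LP is:
  minimize  12y1 + 7y2 + 11y3 + 48y4
  subject to:
    y1 + 2y3 + 4y4 >= 6
    y2 + 2y3 + 2y4 >= 3
    y1, y2, y3, y4 >= 0

Solving the primal: x* = (5.5, 0).
  primal value c^T x* = 33.
Solving the dual: y* = (0, 0, 3, 0).
  dual value b^T y* = 33.
Strong duality: c^T x* = b^T y*. Confirmed.

33


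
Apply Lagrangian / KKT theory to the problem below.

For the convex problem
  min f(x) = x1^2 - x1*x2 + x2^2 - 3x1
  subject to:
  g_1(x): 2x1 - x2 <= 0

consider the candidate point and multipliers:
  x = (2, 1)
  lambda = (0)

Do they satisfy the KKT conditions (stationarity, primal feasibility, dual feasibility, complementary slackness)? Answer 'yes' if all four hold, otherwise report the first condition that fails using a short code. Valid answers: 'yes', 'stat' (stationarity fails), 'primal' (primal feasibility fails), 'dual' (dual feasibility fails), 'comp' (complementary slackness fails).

Gradient of f: grad f(x) = Q x + c = (0, 0)
Constraint values g_i(x) = a_i^T x - b_i:
  g_1((2, 1)) = 3
Stationarity residual: grad f(x) + sum_i lambda_i a_i = (0, 0)
  -> stationarity OK
Primal feasibility (all g_i <= 0): FAILS
Dual feasibility (all lambda_i >= 0): OK
Complementary slackness (lambda_i * g_i(x) = 0 for all i): OK

Verdict: the first failing condition is primal_feasibility -> primal.

primal


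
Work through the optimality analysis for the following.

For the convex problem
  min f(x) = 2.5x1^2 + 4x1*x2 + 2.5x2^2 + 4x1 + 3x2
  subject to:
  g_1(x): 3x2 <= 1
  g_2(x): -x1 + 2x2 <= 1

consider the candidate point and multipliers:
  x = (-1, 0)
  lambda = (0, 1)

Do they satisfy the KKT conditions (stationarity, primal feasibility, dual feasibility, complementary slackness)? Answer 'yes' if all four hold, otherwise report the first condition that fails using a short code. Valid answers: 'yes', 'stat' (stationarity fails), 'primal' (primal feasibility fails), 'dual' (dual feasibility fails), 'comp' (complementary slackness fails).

Gradient of f: grad f(x) = Q x + c = (-1, -1)
Constraint values g_i(x) = a_i^T x - b_i:
  g_1((-1, 0)) = -1
  g_2((-1, 0)) = 0
Stationarity residual: grad f(x) + sum_i lambda_i a_i = (-2, 1)
  -> stationarity FAILS
Primal feasibility (all g_i <= 0): OK
Dual feasibility (all lambda_i >= 0): OK
Complementary slackness (lambda_i * g_i(x) = 0 for all i): OK

Verdict: the first failing condition is stationarity -> stat.

stat


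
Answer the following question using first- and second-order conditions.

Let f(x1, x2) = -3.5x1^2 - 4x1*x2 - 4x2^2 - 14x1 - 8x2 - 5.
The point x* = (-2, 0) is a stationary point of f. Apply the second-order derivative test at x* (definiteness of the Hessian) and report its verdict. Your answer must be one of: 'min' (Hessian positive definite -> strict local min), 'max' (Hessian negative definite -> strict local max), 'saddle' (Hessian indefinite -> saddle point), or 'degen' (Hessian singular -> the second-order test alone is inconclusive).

Compute the Hessian H = grad^2 f:
  H = [[-7, -4], [-4, -8]]
Verify stationarity: grad f(x*) = H x* + g = (0, 0).
Eigenvalues of H: -11.5311, -3.4689.
Both eigenvalues < 0, so H is negative definite -> x* is a strict local max.

max


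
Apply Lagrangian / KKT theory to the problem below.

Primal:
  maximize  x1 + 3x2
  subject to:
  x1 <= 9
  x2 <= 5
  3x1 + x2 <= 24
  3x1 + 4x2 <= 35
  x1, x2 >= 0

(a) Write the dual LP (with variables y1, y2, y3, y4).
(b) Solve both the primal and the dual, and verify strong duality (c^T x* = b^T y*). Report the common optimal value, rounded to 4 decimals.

The standard primal-dual pair for 'max c^T x s.t. A x <= b, x >= 0' is:
  Dual:  min b^T y  s.t.  A^T y >= c,  y >= 0.

So the dual LP is:
  minimize  9y1 + 5y2 + 24y3 + 35y4
  subject to:
    y1 + 3y3 + 3y4 >= 1
    y2 + y3 + 4y4 >= 3
    y1, y2, y3, y4 >= 0

Solving the primal: x* = (5, 5).
  primal value c^T x* = 20.
Solving the dual: y* = (0, 1.6667, 0, 0.3333).
  dual value b^T y* = 20.
Strong duality: c^T x* = b^T y*. Confirmed.

20


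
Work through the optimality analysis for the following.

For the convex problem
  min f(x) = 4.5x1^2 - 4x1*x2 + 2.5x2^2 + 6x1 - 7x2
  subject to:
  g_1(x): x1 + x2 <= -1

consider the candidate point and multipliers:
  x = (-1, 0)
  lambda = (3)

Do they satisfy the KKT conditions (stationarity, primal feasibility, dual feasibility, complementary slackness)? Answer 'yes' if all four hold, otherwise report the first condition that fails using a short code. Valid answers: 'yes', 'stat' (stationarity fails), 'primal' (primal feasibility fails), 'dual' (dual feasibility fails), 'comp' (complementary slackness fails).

Gradient of f: grad f(x) = Q x + c = (-3, -3)
Constraint values g_i(x) = a_i^T x - b_i:
  g_1((-1, 0)) = 0
Stationarity residual: grad f(x) + sum_i lambda_i a_i = (0, 0)
  -> stationarity OK
Primal feasibility (all g_i <= 0): OK
Dual feasibility (all lambda_i >= 0): OK
Complementary slackness (lambda_i * g_i(x) = 0 for all i): OK

Verdict: yes, KKT holds.

yes


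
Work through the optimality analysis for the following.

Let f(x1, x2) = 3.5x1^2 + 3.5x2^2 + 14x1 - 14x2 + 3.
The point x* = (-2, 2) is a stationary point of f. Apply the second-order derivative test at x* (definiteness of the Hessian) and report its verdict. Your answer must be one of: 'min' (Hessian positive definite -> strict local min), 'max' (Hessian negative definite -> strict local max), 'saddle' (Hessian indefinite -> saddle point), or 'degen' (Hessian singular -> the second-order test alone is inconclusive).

Compute the Hessian H = grad^2 f:
  H = [[7, 0], [0, 7]]
Verify stationarity: grad f(x*) = H x* + g = (0, 0).
Eigenvalues of H: 7, 7.
Both eigenvalues > 0, so H is positive definite -> x* is a strict local min.

min


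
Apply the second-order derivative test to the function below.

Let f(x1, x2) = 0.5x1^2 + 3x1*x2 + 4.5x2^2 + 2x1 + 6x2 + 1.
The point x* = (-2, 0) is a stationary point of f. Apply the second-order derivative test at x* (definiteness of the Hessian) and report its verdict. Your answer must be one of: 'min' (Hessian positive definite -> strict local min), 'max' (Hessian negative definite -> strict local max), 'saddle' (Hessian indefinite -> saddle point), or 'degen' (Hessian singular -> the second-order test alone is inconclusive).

Compute the Hessian H = grad^2 f:
  H = [[1, 3], [3, 9]]
Verify stationarity: grad f(x*) = H x* + g = (0, 0).
Eigenvalues of H: 0, 10.
H has a zero eigenvalue (singular; positive semidefinite but not definite), so H is neither positive definite, negative definite, nor indefinite. The second-order test alone is inconclusive -> degen.
(Indeed, f is constant along the null direction of H through x*, so x* is not a strict local extremum.)

degen


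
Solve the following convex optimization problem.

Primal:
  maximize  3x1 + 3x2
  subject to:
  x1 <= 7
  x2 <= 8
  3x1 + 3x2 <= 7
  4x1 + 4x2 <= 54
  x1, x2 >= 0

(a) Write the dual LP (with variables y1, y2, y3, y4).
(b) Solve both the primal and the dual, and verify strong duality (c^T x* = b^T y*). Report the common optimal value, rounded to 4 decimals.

The standard primal-dual pair for 'max c^T x s.t. A x <= b, x >= 0' is:
  Dual:  min b^T y  s.t.  A^T y >= c,  y >= 0.

So the dual LP is:
  minimize  7y1 + 8y2 + 7y3 + 54y4
  subject to:
    y1 + 3y3 + 4y4 >= 3
    y2 + 3y3 + 4y4 >= 3
    y1, y2, y3, y4 >= 0

Solving the primal: x* = (2.3333, 0).
  primal value c^T x* = 7.
Solving the dual: y* = (0, 0, 1, 0).
  dual value b^T y* = 7.
Strong duality: c^T x* = b^T y*. Confirmed.

7


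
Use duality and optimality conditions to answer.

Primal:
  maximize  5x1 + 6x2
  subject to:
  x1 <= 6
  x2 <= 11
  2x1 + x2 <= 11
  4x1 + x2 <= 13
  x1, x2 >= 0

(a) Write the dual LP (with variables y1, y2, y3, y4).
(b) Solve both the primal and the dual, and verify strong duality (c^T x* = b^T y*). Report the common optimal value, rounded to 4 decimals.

The standard primal-dual pair for 'max c^T x s.t. A x <= b, x >= 0' is:
  Dual:  min b^T y  s.t.  A^T y >= c,  y >= 0.

So the dual LP is:
  minimize  6y1 + 11y2 + 11y3 + 13y4
  subject to:
    y1 + 2y3 + 4y4 >= 5
    y2 + y3 + y4 >= 6
    y1, y2, y3, y4 >= 0

Solving the primal: x* = (0, 11).
  primal value c^T x* = 66.
Solving the dual: y* = (0, 3.5, 2.5, 0).
  dual value b^T y* = 66.
Strong duality: c^T x* = b^T y*. Confirmed.

66


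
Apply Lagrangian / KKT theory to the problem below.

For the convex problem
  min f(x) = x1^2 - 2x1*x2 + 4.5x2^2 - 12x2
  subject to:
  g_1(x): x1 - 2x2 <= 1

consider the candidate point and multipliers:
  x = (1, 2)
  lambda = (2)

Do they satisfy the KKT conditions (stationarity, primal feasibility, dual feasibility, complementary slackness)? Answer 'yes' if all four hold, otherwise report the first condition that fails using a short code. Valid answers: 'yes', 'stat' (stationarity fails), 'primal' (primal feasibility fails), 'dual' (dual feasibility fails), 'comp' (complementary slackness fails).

Gradient of f: grad f(x) = Q x + c = (-2, 4)
Constraint values g_i(x) = a_i^T x - b_i:
  g_1((1, 2)) = -4
Stationarity residual: grad f(x) + sum_i lambda_i a_i = (0, 0)
  -> stationarity OK
Primal feasibility (all g_i <= 0): OK
Dual feasibility (all lambda_i >= 0): OK
Complementary slackness (lambda_i * g_i(x) = 0 for all i): FAILS

Verdict: the first failing condition is complementary_slackness -> comp.

comp


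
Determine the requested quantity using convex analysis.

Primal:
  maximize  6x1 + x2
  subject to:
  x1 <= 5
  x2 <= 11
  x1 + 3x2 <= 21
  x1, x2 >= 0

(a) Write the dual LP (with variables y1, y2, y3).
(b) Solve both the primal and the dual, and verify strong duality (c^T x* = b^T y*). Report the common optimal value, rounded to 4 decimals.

The standard primal-dual pair for 'max c^T x s.t. A x <= b, x >= 0' is:
  Dual:  min b^T y  s.t.  A^T y >= c,  y >= 0.

So the dual LP is:
  minimize  5y1 + 11y2 + 21y3
  subject to:
    y1 + y3 >= 6
    y2 + 3y3 >= 1
    y1, y2, y3 >= 0

Solving the primal: x* = (5, 5.3333).
  primal value c^T x* = 35.3333.
Solving the dual: y* = (5.6667, 0, 0.3333).
  dual value b^T y* = 35.3333.
Strong duality: c^T x* = b^T y*. Confirmed.

35.3333


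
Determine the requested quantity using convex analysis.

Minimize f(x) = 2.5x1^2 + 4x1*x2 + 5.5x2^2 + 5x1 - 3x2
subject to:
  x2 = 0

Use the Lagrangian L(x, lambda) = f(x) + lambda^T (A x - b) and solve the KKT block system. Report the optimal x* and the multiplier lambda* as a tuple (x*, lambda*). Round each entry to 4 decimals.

Form the Lagrangian:
  L(x, lambda) = (1/2) x^T Q x + c^T x + lambda^T (A x - b)
Stationarity (grad_x L = 0): Q x + c + A^T lambda = 0.
Primal feasibility: A x = b.

This gives the KKT block system:
  [ Q   A^T ] [ x     ]   [-c ]
  [ A    0  ] [ lambda ] = [ b ]

Solving the linear system:
  x*      = (-1, 0)
  lambda* = (7)
  f(x*)   = -2.5

x* = (-1, 0), lambda* = (7)


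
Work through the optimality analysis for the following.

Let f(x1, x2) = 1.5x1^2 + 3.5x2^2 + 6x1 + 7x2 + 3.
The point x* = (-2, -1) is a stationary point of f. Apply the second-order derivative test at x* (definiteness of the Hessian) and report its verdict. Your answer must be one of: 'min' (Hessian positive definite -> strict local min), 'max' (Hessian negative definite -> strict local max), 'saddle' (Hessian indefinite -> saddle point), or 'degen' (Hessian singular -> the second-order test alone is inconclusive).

Compute the Hessian H = grad^2 f:
  H = [[3, 0], [0, 7]]
Verify stationarity: grad f(x*) = H x* + g = (0, 0).
Eigenvalues of H: 3, 7.
Both eigenvalues > 0, so H is positive definite -> x* is a strict local min.

min


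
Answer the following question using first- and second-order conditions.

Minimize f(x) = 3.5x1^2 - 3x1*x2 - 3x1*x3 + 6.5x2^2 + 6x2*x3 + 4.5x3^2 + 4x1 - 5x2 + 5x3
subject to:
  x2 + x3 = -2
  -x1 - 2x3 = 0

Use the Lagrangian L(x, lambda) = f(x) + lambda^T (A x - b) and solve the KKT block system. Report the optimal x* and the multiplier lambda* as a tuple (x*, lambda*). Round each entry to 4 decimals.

Form the Lagrangian:
  L(x, lambda) = (1/2) x^T Q x + c^T x + lambda^T (A x - b)
Stationarity (grad_x L = 0): Q x + c + A^T lambda = 0.
Primal feasibility: A x = b.

This gives the KKT block system:
  [ Q   A^T ] [ x     ]   [-c ]
  [ A    0  ] [ lambda ] = [ b ]

Solving the linear system:
  x*      = (0.2105, -1.8947, -0.1053)
  lambda* = (30.8947, 11.4737)
  f(x*)   = 35.7895

x* = (0.2105, -1.8947, -0.1053), lambda* = (30.8947, 11.4737)


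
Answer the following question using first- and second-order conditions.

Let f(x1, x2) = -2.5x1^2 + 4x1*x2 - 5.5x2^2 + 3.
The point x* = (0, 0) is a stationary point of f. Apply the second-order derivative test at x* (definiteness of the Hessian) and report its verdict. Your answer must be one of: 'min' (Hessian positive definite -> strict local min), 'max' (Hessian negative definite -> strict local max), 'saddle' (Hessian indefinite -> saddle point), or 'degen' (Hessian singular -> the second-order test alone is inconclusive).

Compute the Hessian H = grad^2 f:
  H = [[-5, 4], [4, -11]]
Verify stationarity: grad f(x*) = H x* + g = (0, 0).
Eigenvalues of H: -13, -3.
Both eigenvalues < 0, so H is negative definite -> x* is a strict local max.

max


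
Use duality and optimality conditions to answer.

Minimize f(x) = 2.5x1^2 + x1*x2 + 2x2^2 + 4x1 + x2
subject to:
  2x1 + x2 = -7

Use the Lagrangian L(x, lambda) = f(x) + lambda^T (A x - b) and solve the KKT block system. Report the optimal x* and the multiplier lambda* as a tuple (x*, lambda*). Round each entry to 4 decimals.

Form the Lagrangian:
  L(x, lambda) = (1/2) x^T Q x + c^T x + lambda^T (A x - b)
Stationarity (grad_x L = 0): Q x + c + A^T lambda = 0.
Primal feasibility: A x = b.

This gives the KKT block system:
  [ Q   A^T ] [ x     ]   [-c ]
  [ A    0  ] [ lambda ] = [ b ]

Solving the linear system:
  x*      = (-3, -1)
  lambda* = (6)
  f(x*)   = 14.5

x* = (-3, -1), lambda* = (6)


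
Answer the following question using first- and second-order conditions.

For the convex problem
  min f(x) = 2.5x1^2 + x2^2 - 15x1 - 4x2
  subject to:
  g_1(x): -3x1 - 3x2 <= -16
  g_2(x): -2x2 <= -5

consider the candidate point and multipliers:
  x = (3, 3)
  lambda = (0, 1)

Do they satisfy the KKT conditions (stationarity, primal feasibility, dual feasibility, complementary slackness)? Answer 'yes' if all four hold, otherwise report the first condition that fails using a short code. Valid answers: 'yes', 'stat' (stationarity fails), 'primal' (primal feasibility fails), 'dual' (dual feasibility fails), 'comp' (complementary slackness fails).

Gradient of f: grad f(x) = Q x + c = (0, 2)
Constraint values g_i(x) = a_i^T x - b_i:
  g_1((3, 3)) = -2
  g_2((3, 3)) = -1
Stationarity residual: grad f(x) + sum_i lambda_i a_i = (0, 0)
  -> stationarity OK
Primal feasibility (all g_i <= 0): OK
Dual feasibility (all lambda_i >= 0): OK
Complementary slackness (lambda_i * g_i(x) = 0 for all i): FAILS

Verdict: the first failing condition is complementary_slackness -> comp.

comp


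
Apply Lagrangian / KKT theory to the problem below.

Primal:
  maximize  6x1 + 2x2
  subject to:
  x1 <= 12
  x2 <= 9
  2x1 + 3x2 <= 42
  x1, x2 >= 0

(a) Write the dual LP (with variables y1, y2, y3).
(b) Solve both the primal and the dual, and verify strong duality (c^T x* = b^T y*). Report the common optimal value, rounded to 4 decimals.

The standard primal-dual pair for 'max c^T x s.t. A x <= b, x >= 0' is:
  Dual:  min b^T y  s.t.  A^T y >= c,  y >= 0.

So the dual LP is:
  minimize  12y1 + 9y2 + 42y3
  subject to:
    y1 + 2y3 >= 6
    y2 + 3y3 >= 2
    y1, y2, y3 >= 0

Solving the primal: x* = (12, 6).
  primal value c^T x* = 84.
Solving the dual: y* = (4.6667, 0, 0.6667).
  dual value b^T y* = 84.
Strong duality: c^T x* = b^T y*. Confirmed.

84


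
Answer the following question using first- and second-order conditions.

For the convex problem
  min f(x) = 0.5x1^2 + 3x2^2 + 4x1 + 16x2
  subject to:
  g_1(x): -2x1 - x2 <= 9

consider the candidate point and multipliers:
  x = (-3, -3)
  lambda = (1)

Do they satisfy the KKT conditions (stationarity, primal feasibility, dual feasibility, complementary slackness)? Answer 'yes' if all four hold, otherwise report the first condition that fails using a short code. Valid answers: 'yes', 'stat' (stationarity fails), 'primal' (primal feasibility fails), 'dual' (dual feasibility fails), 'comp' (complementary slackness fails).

Gradient of f: grad f(x) = Q x + c = (1, -2)
Constraint values g_i(x) = a_i^T x - b_i:
  g_1((-3, -3)) = 0
Stationarity residual: grad f(x) + sum_i lambda_i a_i = (-1, -3)
  -> stationarity FAILS
Primal feasibility (all g_i <= 0): OK
Dual feasibility (all lambda_i >= 0): OK
Complementary slackness (lambda_i * g_i(x) = 0 for all i): OK

Verdict: the first failing condition is stationarity -> stat.

stat


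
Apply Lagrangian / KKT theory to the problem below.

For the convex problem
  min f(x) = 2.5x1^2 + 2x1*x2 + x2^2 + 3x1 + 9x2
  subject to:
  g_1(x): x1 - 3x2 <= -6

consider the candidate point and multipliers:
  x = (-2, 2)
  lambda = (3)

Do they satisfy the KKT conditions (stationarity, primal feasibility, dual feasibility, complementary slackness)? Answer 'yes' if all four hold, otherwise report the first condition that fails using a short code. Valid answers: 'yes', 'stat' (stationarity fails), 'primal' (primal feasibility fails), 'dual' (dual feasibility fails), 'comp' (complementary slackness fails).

Gradient of f: grad f(x) = Q x + c = (-3, 9)
Constraint values g_i(x) = a_i^T x - b_i:
  g_1((-2, 2)) = -2
Stationarity residual: grad f(x) + sum_i lambda_i a_i = (0, 0)
  -> stationarity OK
Primal feasibility (all g_i <= 0): OK
Dual feasibility (all lambda_i >= 0): OK
Complementary slackness (lambda_i * g_i(x) = 0 for all i): FAILS

Verdict: the first failing condition is complementary_slackness -> comp.

comp


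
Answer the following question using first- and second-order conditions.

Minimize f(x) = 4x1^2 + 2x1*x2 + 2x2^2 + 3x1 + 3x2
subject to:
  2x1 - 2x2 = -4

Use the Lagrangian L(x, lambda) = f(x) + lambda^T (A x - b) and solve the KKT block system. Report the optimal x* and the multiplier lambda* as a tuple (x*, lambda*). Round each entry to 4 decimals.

Form the Lagrangian:
  L(x, lambda) = (1/2) x^T Q x + c^T x + lambda^T (A x - b)
Stationarity (grad_x L = 0): Q x + c + A^T lambda = 0.
Primal feasibility: A x = b.

This gives the KKT block system:
  [ Q   A^T ] [ x     ]   [-c ]
  [ A    0  ] [ lambda ] = [ b ]

Solving the linear system:
  x*      = (-1.125, 0.875)
  lambda* = (2.125)
  f(x*)   = 3.875

x* = (-1.125, 0.875), lambda* = (2.125)


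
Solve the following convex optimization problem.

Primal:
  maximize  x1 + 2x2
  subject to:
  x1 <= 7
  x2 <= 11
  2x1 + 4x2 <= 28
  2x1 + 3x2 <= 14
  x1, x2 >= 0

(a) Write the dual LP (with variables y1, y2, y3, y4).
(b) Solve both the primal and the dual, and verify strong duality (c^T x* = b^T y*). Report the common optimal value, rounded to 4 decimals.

The standard primal-dual pair for 'max c^T x s.t. A x <= b, x >= 0' is:
  Dual:  min b^T y  s.t.  A^T y >= c,  y >= 0.

So the dual LP is:
  minimize  7y1 + 11y2 + 28y3 + 14y4
  subject to:
    y1 + 2y3 + 2y4 >= 1
    y2 + 4y3 + 3y4 >= 2
    y1, y2, y3, y4 >= 0

Solving the primal: x* = (0, 4.6667).
  primal value c^T x* = 9.3333.
Solving the dual: y* = (0, 0, 0, 0.6667).
  dual value b^T y* = 9.3333.
Strong duality: c^T x* = b^T y*. Confirmed.

9.3333


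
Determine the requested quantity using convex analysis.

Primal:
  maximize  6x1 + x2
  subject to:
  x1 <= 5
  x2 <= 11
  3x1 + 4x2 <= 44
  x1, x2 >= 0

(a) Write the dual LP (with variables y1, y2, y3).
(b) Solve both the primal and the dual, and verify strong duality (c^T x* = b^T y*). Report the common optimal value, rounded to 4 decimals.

The standard primal-dual pair for 'max c^T x s.t. A x <= b, x >= 0' is:
  Dual:  min b^T y  s.t.  A^T y >= c,  y >= 0.

So the dual LP is:
  minimize  5y1 + 11y2 + 44y3
  subject to:
    y1 + 3y3 >= 6
    y2 + 4y3 >= 1
    y1, y2, y3 >= 0

Solving the primal: x* = (5, 7.25).
  primal value c^T x* = 37.25.
Solving the dual: y* = (5.25, 0, 0.25).
  dual value b^T y* = 37.25.
Strong duality: c^T x* = b^T y*. Confirmed.

37.25


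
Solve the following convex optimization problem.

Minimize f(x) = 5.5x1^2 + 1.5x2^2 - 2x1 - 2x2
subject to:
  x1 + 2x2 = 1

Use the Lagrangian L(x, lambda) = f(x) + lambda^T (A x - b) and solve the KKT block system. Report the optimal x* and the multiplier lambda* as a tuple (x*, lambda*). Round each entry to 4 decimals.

Form the Lagrangian:
  L(x, lambda) = (1/2) x^T Q x + c^T x + lambda^T (A x - b)
Stationarity (grad_x L = 0): Q x + c + A^T lambda = 0.
Primal feasibility: A x = b.

This gives the KKT block system:
  [ Q   A^T ] [ x     ]   [-c ]
  [ A    0  ] [ lambda ] = [ b ]

Solving the linear system:
  x*      = (0.1489, 0.4255)
  lambda* = (0.3617)
  f(x*)   = -0.7553

x* = (0.1489, 0.4255), lambda* = (0.3617)


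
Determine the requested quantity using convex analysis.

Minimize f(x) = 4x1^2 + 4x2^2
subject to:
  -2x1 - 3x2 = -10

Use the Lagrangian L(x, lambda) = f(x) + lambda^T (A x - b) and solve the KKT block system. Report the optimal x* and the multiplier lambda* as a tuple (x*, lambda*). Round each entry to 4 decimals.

Form the Lagrangian:
  L(x, lambda) = (1/2) x^T Q x + c^T x + lambda^T (A x - b)
Stationarity (grad_x L = 0): Q x + c + A^T lambda = 0.
Primal feasibility: A x = b.

This gives the KKT block system:
  [ Q   A^T ] [ x     ]   [-c ]
  [ A    0  ] [ lambda ] = [ b ]

Solving the linear system:
  x*      = (1.5385, 2.3077)
  lambda* = (6.1538)
  f(x*)   = 30.7692

x* = (1.5385, 2.3077), lambda* = (6.1538)


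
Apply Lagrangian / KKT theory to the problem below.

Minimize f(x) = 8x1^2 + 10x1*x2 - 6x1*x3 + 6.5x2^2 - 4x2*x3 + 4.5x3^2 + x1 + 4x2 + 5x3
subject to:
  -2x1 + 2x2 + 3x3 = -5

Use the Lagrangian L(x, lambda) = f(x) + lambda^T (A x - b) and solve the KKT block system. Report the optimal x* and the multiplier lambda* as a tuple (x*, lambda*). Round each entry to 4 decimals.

Form the Lagrangian:
  L(x, lambda) = (1/2) x^T Q x + c^T x + lambda^T (A x - b)
Stationarity (grad_x L = 0): Q x + c + A^T lambda = 0.
Primal feasibility: A x = b.

This gives the KKT block system:
  [ Q   A^T ] [ x     ]   [-c ]
  [ A    0  ] [ lambda ] = [ b ]

Solving the linear system:
  x*      = (0.1416, -0.8226, -1.0239)
  lambda* = (0.5913)
  f(x*)   = -2.6559

x* = (0.1416, -0.8226, -1.0239), lambda* = (0.5913)


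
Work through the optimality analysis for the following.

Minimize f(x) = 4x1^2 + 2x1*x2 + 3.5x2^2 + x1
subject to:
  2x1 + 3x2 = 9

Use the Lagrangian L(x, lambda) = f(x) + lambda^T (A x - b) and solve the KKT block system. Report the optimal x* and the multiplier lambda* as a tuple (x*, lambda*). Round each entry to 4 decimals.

Form the Lagrangian:
  L(x, lambda) = (1/2) x^T Q x + c^T x + lambda^T (A x - b)
Stationarity (grad_x L = 0): Q x + c + A^T lambda = 0.
Primal feasibility: A x = b.

This gives the KKT block system:
  [ Q   A^T ] [ x     ]   [-c ]
  [ A    0  ] [ lambda ] = [ b ]

Solving the linear system:
  x*      = (0.8289, 2.4474)
  lambda* = (-6.2632)
  f(x*)   = 28.5987

x* = (0.8289, 2.4474), lambda* = (-6.2632)


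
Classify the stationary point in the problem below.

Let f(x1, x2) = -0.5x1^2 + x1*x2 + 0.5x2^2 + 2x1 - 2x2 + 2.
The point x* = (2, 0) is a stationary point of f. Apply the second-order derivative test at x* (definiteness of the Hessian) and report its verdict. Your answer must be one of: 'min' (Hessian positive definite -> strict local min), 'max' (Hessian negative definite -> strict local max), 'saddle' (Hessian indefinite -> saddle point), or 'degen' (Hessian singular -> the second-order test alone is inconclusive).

Compute the Hessian H = grad^2 f:
  H = [[-1, 1], [1, 1]]
Verify stationarity: grad f(x*) = H x* + g = (0, 0).
Eigenvalues of H: -1.4142, 1.4142.
Eigenvalues have mixed signs, so H is indefinite -> x* is a saddle point.

saddle


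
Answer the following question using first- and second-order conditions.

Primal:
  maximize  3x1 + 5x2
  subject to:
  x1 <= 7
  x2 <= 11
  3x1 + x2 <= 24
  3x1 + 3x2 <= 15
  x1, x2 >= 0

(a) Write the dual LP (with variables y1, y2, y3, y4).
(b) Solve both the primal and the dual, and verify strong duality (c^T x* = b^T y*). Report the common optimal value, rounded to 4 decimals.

The standard primal-dual pair for 'max c^T x s.t. A x <= b, x >= 0' is:
  Dual:  min b^T y  s.t.  A^T y >= c,  y >= 0.

So the dual LP is:
  minimize  7y1 + 11y2 + 24y3 + 15y4
  subject to:
    y1 + 3y3 + 3y4 >= 3
    y2 + y3 + 3y4 >= 5
    y1, y2, y3, y4 >= 0

Solving the primal: x* = (0, 5).
  primal value c^T x* = 25.
Solving the dual: y* = (0, 0, 0, 1.6667).
  dual value b^T y* = 25.
Strong duality: c^T x* = b^T y*. Confirmed.

25


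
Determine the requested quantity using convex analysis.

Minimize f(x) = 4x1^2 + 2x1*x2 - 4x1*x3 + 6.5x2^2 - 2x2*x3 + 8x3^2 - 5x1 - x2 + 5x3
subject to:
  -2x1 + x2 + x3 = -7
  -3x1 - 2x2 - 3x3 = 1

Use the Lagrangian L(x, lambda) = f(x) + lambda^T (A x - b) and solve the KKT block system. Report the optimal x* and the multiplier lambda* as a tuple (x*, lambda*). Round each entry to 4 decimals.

Form the Lagrangian:
  L(x, lambda) = (1/2) x^T Q x + c^T x + lambda^T (A x - b)
Stationarity (grad_x L = 0): Q x + c + A^T lambda = 0.
Primal feasibility: A x = b.

This gives the KKT block system:
  [ Q   A^T ] [ x     ]   [-c ]
  [ A    0  ] [ lambda ] = [ b ]

Solving the linear system:
  x*      = (2.0333, -1.6999, -1.2334)
  lambda* = (10.7565, -2.9041)
  f(x*)   = 31.7828

x* = (2.0333, -1.6999, -1.2334), lambda* = (10.7565, -2.9041)
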